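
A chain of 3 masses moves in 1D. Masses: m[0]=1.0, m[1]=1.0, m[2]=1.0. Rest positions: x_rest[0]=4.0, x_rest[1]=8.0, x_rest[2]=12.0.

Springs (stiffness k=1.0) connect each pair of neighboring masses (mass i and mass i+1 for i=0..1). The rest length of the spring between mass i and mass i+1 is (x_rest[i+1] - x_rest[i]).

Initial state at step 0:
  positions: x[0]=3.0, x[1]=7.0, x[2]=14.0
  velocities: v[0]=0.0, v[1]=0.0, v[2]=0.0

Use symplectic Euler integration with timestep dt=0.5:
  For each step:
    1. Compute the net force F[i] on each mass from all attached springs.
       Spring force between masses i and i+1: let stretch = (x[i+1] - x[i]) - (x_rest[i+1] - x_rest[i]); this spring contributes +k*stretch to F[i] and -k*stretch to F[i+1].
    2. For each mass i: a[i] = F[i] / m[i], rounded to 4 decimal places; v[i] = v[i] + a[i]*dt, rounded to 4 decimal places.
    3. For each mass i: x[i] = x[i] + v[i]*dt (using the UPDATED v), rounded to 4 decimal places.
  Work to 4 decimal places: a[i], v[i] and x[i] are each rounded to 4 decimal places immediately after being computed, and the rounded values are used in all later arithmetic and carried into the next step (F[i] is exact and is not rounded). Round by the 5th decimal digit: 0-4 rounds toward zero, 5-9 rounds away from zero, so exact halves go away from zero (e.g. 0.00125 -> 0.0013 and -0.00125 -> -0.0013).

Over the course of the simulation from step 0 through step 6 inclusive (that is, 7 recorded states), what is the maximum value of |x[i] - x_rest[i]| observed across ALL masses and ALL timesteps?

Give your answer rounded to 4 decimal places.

Answer: 2.0302

Derivation:
Step 0: x=[3.0000 7.0000 14.0000] v=[0.0000 0.0000 0.0000]
Step 1: x=[3.0000 7.7500 13.2500] v=[0.0000 1.5000 -1.5000]
Step 2: x=[3.1875 8.6875 12.1250] v=[0.3750 1.8750 -2.2500]
Step 3: x=[3.7500 9.1094 11.1406] v=[1.1250 0.8438 -1.9688]
Step 4: x=[4.6524 8.6993 10.6484] v=[1.8047 -0.8203 -0.9844]
Step 5: x=[5.5665 7.7647 10.6690] v=[1.8282 -1.8692 0.0411]
Step 6: x=[6.0302 7.0066 10.9635] v=[0.9273 -1.5162 0.5890]
Max displacement = 2.0302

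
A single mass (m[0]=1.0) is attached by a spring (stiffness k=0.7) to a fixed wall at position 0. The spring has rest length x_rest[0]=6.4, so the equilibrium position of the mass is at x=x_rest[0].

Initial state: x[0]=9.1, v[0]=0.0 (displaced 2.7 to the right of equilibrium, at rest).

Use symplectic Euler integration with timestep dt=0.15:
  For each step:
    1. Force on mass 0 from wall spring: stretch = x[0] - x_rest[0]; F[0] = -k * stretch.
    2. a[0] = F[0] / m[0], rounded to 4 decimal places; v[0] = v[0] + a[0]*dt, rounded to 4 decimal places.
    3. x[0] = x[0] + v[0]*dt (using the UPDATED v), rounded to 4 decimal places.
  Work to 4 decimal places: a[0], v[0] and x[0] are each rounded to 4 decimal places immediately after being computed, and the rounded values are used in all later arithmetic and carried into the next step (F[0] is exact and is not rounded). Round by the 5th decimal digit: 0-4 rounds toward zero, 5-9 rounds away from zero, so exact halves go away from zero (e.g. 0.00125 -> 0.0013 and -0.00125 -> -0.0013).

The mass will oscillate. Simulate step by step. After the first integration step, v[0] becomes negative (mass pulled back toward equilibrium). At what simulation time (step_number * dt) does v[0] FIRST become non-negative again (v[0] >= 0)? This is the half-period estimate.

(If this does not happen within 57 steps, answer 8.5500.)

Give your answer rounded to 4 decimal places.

Answer: 3.9000

Derivation:
Step 0: x=[9.1000] v=[0.0000]
Step 1: x=[9.0575] v=[-0.2835]
Step 2: x=[8.9731] v=[-0.5625]
Step 3: x=[8.8482] v=[-0.8327]
Step 4: x=[8.6847] v=[-1.0898]
Step 5: x=[8.4852] v=[-1.3297]
Step 6: x=[8.2529] v=[-1.5486]
Step 7: x=[7.9914] v=[-1.7432]
Step 8: x=[7.7049] v=[-1.9103]
Step 9: x=[7.3978] v=[-2.0473]
Step 10: x=[7.0750] v=[-2.1521]
Step 11: x=[6.7416] v=[-2.2230]
Step 12: x=[6.4028] v=[-2.2589]
Step 13: x=[6.0639] v=[-2.2592]
Step 14: x=[5.7303] v=[-2.2239]
Step 15: x=[5.4073] v=[-2.1536]
Step 16: x=[5.0999] v=[-2.0494]
Step 17: x=[4.8130] v=[-1.9129]
Step 18: x=[4.5511] v=[-1.7463]
Step 19: x=[4.3183] v=[-1.5522]
Step 20: x=[4.1183] v=[-1.3336]
Step 21: x=[3.9542] v=[-1.0940]
Step 22: x=[3.8286] v=[-0.8372]
Step 23: x=[3.7435] v=[-0.5672]
Step 24: x=[3.7003] v=[-0.2883]
Step 25: x=[3.6996] v=[-0.0048]
Step 26: x=[3.7414] v=[0.2787]
First v>=0 after going negative at step 26, time=3.9000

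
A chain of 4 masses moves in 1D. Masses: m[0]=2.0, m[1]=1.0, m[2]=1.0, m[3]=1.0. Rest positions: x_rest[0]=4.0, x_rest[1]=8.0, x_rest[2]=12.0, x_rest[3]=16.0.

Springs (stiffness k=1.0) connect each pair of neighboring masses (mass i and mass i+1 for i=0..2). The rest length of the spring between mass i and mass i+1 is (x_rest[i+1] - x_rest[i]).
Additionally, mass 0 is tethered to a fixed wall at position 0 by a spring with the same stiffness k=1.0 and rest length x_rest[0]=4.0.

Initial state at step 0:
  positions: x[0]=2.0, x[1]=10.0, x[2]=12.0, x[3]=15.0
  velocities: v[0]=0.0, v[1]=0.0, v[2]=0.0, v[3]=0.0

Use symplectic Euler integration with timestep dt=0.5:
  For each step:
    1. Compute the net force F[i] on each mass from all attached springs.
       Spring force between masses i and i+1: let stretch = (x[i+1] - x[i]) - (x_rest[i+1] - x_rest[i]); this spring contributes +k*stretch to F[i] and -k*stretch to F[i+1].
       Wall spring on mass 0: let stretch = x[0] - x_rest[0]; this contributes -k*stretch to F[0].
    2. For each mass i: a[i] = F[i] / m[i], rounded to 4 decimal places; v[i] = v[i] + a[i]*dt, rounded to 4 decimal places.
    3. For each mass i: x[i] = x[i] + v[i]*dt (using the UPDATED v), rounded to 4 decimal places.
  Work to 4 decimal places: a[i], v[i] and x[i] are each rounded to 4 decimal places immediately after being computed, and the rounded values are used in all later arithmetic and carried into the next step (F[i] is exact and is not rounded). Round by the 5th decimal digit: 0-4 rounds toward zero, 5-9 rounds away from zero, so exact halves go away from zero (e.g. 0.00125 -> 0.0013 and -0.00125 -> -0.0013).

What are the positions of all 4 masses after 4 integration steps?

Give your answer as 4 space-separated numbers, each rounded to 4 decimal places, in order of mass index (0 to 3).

Answer: 5.2637 5.6016 10.7813 16.8790

Derivation:
Step 0: x=[2.0000 10.0000 12.0000 15.0000] v=[0.0000 0.0000 0.0000 0.0000]
Step 1: x=[2.7500 8.5000 12.2500 15.2500] v=[1.5000 -3.0000 0.5000 0.5000]
Step 2: x=[3.8750 6.5000 12.3125 15.7500] v=[2.2500 -4.0000 0.1250 1.0000]
Step 3: x=[4.8438 5.2969 11.7813 16.3907] v=[1.9375 -2.4063 -1.0625 1.2813]
Step 4: x=[5.2637 5.6016 10.7813 16.8790] v=[0.8398 0.6094 -2.0000 0.9766]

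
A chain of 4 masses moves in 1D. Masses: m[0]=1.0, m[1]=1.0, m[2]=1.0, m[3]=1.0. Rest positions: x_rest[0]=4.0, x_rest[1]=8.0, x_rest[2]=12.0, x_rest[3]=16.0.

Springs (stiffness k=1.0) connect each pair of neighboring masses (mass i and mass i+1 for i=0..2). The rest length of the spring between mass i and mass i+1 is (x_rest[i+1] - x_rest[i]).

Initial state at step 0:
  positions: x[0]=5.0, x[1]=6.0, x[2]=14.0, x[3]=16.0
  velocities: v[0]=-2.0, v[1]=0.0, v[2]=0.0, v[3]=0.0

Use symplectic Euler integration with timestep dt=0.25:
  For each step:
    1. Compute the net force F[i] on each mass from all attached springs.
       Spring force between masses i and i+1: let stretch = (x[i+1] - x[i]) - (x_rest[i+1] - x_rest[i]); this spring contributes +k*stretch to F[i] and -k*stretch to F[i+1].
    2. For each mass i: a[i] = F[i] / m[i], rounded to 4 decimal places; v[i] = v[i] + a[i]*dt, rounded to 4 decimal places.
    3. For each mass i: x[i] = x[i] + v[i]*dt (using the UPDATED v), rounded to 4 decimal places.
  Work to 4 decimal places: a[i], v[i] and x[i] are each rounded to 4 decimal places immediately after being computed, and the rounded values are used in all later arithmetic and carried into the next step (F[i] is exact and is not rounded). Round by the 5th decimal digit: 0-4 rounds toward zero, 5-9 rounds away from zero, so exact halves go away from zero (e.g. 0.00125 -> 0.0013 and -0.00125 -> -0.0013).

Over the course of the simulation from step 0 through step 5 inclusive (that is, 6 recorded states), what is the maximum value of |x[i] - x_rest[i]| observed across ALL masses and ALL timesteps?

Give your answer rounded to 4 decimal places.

Answer: 2.6085

Derivation:
Step 0: x=[5.0000 6.0000 14.0000 16.0000] v=[-2.0000 0.0000 0.0000 0.0000]
Step 1: x=[4.3125 6.4375 13.6250 16.1250] v=[-2.7500 1.7500 -1.5000 0.5000]
Step 2: x=[3.5078 7.1914 12.9570 16.3438] v=[-3.2188 3.0156 -2.6719 0.8750]
Step 3: x=[2.6833 8.0754 12.1404 16.6009] v=[-3.2979 3.5361 -3.2666 1.0283]
Step 4: x=[1.9458 8.8765 11.3485 16.8292] v=[-2.9499 3.2043 -3.1677 0.9132]
Step 5: x=[1.3915 9.3989 10.7446 16.9650] v=[-2.2172 2.0896 -2.4155 0.5430]
Max displacement = 2.6085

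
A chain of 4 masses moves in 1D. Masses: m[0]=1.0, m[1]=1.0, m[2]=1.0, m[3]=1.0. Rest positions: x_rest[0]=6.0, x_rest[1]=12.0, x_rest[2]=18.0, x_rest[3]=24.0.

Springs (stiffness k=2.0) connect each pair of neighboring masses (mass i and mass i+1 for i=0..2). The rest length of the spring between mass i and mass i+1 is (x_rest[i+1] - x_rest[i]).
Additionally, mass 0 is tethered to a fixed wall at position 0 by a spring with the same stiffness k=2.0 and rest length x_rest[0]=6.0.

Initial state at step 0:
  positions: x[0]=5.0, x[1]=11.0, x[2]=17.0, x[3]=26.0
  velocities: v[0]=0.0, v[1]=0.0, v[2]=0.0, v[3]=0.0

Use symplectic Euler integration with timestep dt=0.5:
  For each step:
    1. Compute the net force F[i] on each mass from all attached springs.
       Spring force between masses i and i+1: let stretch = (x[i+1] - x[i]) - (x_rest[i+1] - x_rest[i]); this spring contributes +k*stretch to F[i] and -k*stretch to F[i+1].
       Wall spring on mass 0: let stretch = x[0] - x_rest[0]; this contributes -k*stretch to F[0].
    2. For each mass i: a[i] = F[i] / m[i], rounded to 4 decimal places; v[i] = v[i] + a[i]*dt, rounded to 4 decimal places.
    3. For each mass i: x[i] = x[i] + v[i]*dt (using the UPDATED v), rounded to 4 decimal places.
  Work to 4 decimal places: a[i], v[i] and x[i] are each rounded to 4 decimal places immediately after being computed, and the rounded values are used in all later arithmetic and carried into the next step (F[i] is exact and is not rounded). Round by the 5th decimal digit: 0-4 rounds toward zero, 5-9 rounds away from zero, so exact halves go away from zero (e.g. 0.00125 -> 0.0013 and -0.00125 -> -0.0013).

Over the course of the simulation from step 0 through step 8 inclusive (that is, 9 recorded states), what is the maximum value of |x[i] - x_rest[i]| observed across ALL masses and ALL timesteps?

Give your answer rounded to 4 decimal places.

Answer: 2.6210

Derivation:
Step 0: x=[5.0000 11.0000 17.0000 26.0000] v=[0.0000 0.0000 0.0000 0.0000]
Step 1: x=[5.5000 11.0000 18.5000 24.5000] v=[1.0000 0.0000 3.0000 -3.0000]
Step 2: x=[6.0000 12.0000 19.2500 23.0000] v=[1.0000 2.0000 1.5000 -3.0000]
Step 3: x=[6.5000 13.6250 18.2500 22.6250] v=[1.0000 3.2500 -2.0000 -0.7500]
Step 4: x=[7.3125 14.0000 17.1250 23.0625] v=[1.6250 0.7500 -2.2500 0.8750]
Step 5: x=[7.8125 12.5938 17.4063 23.5313] v=[1.0000 -2.8125 0.5625 0.9375]
Step 6: x=[6.7969 11.2032 18.3438 23.9376] v=[-2.0312 -2.7813 1.8750 0.8125]
Step 7: x=[4.5860 11.1797 18.5079 24.5470] v=[-4.4218 -0.0470 0.3282 1.2187]
Step 8: x=[3.3790 11.5235 18.0275 25.1368] v=[-2.4141 0.6875 -0.9609 1.1796]
Max displacement = 2.6210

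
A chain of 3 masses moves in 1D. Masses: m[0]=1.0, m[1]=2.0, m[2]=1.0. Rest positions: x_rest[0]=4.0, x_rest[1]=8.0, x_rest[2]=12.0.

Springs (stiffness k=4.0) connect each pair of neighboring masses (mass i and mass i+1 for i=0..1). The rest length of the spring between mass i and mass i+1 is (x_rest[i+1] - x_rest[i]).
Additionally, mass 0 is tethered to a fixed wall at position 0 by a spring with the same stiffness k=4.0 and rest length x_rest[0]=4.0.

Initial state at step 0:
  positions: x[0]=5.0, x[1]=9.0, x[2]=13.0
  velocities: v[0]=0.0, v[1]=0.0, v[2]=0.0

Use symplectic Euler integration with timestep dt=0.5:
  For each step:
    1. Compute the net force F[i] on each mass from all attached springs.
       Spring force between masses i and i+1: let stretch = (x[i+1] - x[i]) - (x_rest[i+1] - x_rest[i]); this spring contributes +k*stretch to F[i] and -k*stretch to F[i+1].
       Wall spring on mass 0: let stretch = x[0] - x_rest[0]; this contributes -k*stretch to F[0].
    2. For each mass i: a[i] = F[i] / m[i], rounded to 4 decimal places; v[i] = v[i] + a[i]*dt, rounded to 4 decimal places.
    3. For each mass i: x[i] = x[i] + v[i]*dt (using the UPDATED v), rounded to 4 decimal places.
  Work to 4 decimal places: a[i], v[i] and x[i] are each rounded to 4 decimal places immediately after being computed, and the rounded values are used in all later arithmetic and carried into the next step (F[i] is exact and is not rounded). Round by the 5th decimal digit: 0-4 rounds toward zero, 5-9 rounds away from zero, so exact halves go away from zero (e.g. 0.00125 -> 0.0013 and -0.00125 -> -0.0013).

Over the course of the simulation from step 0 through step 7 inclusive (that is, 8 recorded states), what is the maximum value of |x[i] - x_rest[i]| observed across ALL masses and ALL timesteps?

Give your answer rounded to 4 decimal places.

Answer: 1.2500

Derivation:
Step 0: x=[5.0000 9.0000 13.0000] v=[0.0000 0.0000 0.0000]
Step 1: x=[4.0000 9.0000 13.0000] v=[-2.0000 0.0000 0.0000]
Step 2: x=[4.0000 8.5000 13.0000] v=[0.0000 -1.0000 0.0000]
Step 3: x=[4.5000 8.0000 12.5000] v=[1.0000 -1.0000 -1.0000]
Step 4: x=[4.0000 8.0000 11.5000] v=[-1.0000 0.0000 -2.0000]
Step 5: x=[3.5000 7.7500 11.0000] v=[-1.0000 -0.5000 -1.0000]
Step 6: x=[3.7500 7.0000 11.2500] v=[0.5000 -1.5000 0.5000]
Step 7: x=[3.5000 6.7500 11.2500] v=[-0.5000 -0.5000 0.0000]
Max displacement = 1.2500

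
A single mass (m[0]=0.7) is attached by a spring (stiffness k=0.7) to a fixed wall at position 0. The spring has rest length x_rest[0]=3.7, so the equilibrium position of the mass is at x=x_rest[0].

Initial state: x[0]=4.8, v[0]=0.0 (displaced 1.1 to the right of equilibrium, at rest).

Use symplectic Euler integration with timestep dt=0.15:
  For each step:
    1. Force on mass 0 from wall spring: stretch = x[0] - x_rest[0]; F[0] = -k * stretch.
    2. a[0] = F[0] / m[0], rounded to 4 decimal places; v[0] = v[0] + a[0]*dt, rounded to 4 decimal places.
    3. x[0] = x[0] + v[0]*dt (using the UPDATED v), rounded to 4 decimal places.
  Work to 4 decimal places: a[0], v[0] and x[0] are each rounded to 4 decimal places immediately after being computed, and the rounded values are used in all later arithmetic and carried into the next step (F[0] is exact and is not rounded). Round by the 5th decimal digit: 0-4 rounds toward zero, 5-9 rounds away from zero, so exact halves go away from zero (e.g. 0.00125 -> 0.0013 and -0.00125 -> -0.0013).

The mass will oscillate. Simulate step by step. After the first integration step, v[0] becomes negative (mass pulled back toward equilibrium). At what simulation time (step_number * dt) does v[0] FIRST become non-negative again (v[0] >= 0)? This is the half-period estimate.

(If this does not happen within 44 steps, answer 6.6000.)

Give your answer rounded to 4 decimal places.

Step 0: x=[4.8000] v=[0.0000]
Step 1: x=[4.7753] v=[-0.1650]
Step 2: x=[4.7264] v=[-0.3263]
Step 3: x=[4.6544] v=[-0.4803]
Step 4: x=[4.5609] v=[-0.6235]
Step 5: x=[4.4480] v=[-0.7526]
Step 6: x=[4.3183] v=[-0.8648]
Step 7: x=[4.1747] v=[-0.9575]
Step 8: x=[4.0204] v=[-1.0287]
Step 9: x=[3.8589] v=[-1.0768]
Step 10: x=[3.6938] v=[-1.1006]
Step 11: x=[3.5288] v=[-1.0997]
Step 12: x=[3.3677] v=[-1.0740]
Step 13: x=[3.2141] v=[-1.0242]
Step 14: x=[3.0714] v=[-0.9513]
Step 15: x=[2.9429] v=[-0.8570]
Step 16: x=[2.8314] v=[-0.7434]
Step 17: x=[2.7394] v=[-0.6131]
Step 18: x=[2.6691] v=[-0.4690]
Step 19: x=[2.6219] v=[-0.3144]
Step 20: x=[2.5990] v=[-0.1527]
Step 21: x=[2.6009] v=[0.0125]
First v>=0 after going negative at step 21, time=3.1500

Answer: 3.1500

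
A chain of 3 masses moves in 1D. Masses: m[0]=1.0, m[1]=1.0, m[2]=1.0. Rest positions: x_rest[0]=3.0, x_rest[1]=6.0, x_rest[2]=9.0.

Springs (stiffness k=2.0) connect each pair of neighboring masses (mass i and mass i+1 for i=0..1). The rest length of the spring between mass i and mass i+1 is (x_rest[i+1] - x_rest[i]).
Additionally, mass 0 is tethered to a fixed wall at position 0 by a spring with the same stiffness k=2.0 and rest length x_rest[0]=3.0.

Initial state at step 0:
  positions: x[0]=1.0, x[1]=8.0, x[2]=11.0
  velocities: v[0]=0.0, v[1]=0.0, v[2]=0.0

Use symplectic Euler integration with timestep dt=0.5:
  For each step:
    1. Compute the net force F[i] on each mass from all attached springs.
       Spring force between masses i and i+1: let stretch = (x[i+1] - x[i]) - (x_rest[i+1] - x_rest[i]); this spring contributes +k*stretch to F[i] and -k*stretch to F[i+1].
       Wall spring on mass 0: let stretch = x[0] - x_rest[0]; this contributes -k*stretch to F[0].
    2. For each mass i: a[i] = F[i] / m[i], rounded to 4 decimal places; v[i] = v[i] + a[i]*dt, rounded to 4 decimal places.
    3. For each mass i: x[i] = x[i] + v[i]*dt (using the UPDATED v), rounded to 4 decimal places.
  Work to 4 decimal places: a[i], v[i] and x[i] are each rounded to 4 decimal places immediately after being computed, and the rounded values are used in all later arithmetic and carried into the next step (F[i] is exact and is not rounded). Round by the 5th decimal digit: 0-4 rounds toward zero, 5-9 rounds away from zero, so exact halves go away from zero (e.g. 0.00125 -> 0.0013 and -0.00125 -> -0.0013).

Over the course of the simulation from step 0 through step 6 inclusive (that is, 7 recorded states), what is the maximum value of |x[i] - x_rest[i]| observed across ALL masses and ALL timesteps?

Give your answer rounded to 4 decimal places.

Step 0: x=[1.0000 8.0000 11.0000] v=[0.0000 0.0000 0.0000]
Step 1: x=[4.0000 6.0000 11.0000] v=[6.0000 -4.0000 0.0000]
Step 2: x=[6.0000 5.5000 10.0000] v=[4.0000 -1.0000 -2.0000]
Step 3: x=[4.7500 7.5000 8.2500] v=[-2.5000 4.0000 -3.5000]
Step 4: x=[2.5000 8.5000 7.6250] v=[-4.5000 2.0000 -1.2500]
Step 5: x=[2.0000 6.0625 8.9375] v=[-1.0000 -4.8750 2.6250]
Step 6: x=[2.5313 3.0313 10.3125] v=[1.0625 -6.0625 2.7500]
Max displacement = 3.0000

Answer: 3.0000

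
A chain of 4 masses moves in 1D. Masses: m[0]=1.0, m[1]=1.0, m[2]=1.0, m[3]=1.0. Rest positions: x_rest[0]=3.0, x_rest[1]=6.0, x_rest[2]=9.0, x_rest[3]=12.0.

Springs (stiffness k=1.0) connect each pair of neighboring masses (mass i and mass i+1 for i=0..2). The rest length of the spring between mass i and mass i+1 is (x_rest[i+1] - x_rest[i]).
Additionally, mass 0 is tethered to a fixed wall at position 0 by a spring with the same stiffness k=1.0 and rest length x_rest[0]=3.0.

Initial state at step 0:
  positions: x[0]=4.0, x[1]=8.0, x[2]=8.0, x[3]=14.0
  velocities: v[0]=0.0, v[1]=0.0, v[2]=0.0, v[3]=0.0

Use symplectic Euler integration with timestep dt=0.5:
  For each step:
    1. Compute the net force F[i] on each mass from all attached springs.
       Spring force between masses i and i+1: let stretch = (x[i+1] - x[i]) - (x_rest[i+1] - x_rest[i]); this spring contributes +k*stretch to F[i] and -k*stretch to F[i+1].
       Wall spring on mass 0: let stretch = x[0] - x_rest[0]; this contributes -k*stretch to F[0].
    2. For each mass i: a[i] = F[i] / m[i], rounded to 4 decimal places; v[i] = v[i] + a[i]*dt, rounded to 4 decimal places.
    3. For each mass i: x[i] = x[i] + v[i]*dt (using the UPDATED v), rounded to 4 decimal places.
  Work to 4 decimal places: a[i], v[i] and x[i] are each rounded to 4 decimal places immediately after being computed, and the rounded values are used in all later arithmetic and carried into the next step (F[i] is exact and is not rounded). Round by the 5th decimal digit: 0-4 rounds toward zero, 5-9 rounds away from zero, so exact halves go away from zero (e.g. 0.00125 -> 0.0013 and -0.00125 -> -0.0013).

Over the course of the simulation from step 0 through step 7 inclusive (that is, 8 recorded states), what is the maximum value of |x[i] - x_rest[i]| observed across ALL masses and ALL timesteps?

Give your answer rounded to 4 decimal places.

Step 0: x=[4.0000 8.0000 8.0000 14.0000] v=[0.0000 0.0000 0.0000 0.0000]
Step 1: x=[4.0000 7.0000 9.5000 13.2500] v=[0.0000 -2.0000 3.0000 -1.5000]
Step 2: x=[3.7500 5.8750 11.3125 12.3125] v=[-0.5000 -2.2500 3.6250 -1.8750]
Step 3: x=[3.0938 5.5781 12.0157 11.8750] v=[-1.3125 -0.5938 1.4063 -0.8750]
Step 4: x=[2.2852 6.2696 11.0743 12.2227] v=[-1.6173 1.3829 -1.8829 0.6954]
Step 5: x=[1.9014 7.1662 9.2188 13.0333] v=[-0.7677 1.7931 -3.7111 1.6212]
Step 6: x=[2.3584 7.2597 7.8037 13.6403] v=[0.9140 0.1870 -2.8302 1.2140]
Step 7: x=[3.4512 6.2639 7.7118 13.5382] v=[2.1855 -1.9917 -0.1839 -0.2043]
Max displacement = 3.0157

Answer: 3.0157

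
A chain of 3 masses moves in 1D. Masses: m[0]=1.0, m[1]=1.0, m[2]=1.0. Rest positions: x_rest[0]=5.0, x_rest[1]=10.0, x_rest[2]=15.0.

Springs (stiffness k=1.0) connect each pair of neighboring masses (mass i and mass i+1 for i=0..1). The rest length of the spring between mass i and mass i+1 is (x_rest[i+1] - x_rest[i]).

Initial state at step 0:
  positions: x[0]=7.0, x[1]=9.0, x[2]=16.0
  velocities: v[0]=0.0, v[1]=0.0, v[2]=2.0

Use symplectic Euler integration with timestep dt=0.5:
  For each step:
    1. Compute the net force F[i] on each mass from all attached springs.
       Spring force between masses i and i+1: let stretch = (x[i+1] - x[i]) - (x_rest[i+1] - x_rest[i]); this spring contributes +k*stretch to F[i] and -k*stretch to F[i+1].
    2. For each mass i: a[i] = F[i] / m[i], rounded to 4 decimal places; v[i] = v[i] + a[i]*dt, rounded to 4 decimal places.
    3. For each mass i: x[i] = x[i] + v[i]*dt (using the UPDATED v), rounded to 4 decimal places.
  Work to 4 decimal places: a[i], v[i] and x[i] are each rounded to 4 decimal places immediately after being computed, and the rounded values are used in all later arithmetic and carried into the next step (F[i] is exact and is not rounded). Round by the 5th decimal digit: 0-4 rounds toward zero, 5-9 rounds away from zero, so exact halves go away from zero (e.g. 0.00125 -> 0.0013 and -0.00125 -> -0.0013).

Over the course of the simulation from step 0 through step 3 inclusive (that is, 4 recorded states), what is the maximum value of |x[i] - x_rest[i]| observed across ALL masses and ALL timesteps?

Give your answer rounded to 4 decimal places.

Step 0: x=[7.0000 9.0000 16.0000] v=[0.0000 0.0000 2.0000]
Step 1: x=[6.2500 10.2500 16.5000] v=[-1.5000 2.5000 1.0000]
Step 2: x=[5.2500 12.0625 16.6875] v=[-2.0000 3.6250 0.3750]
Step 3: x=[4.7031 13.3282 16.9688] v=[-1.0938 2.5313 0.5625]
Max displacement = 3.3282

Answer: 3.3282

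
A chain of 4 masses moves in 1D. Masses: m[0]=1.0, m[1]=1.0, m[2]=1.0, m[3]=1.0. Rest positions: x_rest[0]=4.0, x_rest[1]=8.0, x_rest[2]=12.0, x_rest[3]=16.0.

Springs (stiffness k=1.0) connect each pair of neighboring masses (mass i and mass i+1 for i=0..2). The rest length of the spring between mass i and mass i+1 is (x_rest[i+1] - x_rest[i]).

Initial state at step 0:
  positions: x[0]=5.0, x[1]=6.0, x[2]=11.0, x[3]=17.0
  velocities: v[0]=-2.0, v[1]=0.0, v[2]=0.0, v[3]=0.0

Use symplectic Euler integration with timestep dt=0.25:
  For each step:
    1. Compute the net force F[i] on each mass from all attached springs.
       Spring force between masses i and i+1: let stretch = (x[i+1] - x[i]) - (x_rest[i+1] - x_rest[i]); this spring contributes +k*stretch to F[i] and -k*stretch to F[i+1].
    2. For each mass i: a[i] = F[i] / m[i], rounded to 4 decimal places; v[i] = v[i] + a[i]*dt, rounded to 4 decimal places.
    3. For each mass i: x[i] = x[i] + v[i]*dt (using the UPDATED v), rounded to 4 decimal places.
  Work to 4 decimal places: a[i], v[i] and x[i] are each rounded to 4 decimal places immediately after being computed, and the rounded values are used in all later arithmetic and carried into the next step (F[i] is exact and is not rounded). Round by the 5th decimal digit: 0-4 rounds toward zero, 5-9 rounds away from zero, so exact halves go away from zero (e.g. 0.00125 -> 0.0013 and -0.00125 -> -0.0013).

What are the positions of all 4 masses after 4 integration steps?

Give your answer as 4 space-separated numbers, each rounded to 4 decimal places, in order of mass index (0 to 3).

Step 0: x=[5.0000 6.0000 11.0000 17.0000] v=[-2.0000 0.0000 0.0000 0.0000]
Step 1: x=[4.3125 6.2500 11.0625 16.8750] v=[-2.7500 1.0000 0.2500 -0.5000]
Step 2: x=[3.4961 6.6797 11.1875 16.6367] v=[-3.2656 1.7188 0.5000 -0.9531]
Step 3: x=[2.6287 7.1922 11.3714 16.3079] v=[-3.4697 2.0499 0.7354 -1.3154]
Step 4: x=[1.7965 7.6807 11.6026 15.9205] v=[-3.3288 1.9538 0.9247 -1.5495]

Answer: 1.7965 7.6807 11.6026 15.9205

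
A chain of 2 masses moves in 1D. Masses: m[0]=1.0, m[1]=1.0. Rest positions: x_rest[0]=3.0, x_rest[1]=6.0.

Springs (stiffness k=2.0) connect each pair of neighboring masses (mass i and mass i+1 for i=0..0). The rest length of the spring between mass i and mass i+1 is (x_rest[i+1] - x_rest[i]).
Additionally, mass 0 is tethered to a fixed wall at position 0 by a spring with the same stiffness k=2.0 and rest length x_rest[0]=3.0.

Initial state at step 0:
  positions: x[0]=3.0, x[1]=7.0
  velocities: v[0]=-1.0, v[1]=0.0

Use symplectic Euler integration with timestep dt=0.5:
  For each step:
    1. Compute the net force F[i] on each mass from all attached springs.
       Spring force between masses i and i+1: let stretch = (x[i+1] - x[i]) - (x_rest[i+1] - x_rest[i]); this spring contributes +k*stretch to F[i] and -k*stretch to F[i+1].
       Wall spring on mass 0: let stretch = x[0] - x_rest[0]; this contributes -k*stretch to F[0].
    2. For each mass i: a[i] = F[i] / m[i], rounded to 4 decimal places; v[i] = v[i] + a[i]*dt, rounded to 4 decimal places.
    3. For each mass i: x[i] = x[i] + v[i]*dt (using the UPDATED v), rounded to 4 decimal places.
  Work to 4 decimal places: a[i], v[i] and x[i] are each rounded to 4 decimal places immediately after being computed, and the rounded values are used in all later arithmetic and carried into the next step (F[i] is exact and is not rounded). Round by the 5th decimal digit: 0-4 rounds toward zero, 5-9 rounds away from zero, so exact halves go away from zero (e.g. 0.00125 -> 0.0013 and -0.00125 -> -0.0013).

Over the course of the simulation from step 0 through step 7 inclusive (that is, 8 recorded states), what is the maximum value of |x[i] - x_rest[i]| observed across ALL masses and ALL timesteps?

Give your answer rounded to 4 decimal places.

Step 0: x=[3.0000 7.0000] v=[-1.0000 0.0000]
Step 1: x=[3.0000 6.5000] v=[0.0000 -1.0000]
Step 2: x=[3.2500 5.7500] v=[0.5000 -1.5000]
Step 3: x=[3.1250 5.2500] v=[-0.2500 -1.0000]
Step 4: x=[2.5000 5.1875] v=[-1.2500 -0.1250]
Step 5: x=[1.9688 5.2813] v=[-1.0625 0.1875]
Step 6: x=[2.1094 5.2188] v=[0.2812 -0.1250]
Step 7: x=[2.7500 5.1016] v=[1.2812 -0.2344]
Max displacement = 1.0312

Answer: 1.0312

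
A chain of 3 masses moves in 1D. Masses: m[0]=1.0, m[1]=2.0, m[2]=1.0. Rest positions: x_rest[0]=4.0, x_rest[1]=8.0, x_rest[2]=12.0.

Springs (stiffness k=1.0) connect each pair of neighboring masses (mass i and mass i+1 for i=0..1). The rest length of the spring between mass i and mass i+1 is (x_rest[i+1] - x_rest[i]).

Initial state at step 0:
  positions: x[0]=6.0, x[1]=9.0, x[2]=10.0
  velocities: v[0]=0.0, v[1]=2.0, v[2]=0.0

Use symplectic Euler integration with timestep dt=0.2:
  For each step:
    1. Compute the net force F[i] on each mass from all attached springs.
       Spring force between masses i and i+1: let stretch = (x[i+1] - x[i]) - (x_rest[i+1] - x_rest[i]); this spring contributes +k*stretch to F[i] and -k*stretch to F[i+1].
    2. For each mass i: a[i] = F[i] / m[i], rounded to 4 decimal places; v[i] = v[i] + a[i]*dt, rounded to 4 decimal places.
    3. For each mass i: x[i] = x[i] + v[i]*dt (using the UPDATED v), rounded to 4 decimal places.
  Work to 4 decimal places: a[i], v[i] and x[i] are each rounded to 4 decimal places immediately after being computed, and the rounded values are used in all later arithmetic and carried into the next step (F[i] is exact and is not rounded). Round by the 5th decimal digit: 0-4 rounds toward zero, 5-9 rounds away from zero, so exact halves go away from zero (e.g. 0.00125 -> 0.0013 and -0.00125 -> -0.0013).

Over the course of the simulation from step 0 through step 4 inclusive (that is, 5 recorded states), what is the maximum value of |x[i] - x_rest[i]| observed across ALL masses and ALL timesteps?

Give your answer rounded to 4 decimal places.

Answer: 2.0938

Derivation:
Step 0: x=[6.0000 9.0000 10.0000] v=[0.0000 2.0000 0.0000]
Step 1: x=[5.9600 9.3600 10.1200] v=[-0.2000 1.8000 0.6000]
Step 2: x=[5.8960 9.6672 10.3696] v=[-0.3200 1.5360 1.2480]
Step 3: x=[5.8228 9.9130 10.7511] v=[-0.3658 1.2291 1.9075]
Step 4: x=[5.7532 10.0938 11.2591] v=[-0.3478 0.9039 2.5399]
Max displacement = 2.0938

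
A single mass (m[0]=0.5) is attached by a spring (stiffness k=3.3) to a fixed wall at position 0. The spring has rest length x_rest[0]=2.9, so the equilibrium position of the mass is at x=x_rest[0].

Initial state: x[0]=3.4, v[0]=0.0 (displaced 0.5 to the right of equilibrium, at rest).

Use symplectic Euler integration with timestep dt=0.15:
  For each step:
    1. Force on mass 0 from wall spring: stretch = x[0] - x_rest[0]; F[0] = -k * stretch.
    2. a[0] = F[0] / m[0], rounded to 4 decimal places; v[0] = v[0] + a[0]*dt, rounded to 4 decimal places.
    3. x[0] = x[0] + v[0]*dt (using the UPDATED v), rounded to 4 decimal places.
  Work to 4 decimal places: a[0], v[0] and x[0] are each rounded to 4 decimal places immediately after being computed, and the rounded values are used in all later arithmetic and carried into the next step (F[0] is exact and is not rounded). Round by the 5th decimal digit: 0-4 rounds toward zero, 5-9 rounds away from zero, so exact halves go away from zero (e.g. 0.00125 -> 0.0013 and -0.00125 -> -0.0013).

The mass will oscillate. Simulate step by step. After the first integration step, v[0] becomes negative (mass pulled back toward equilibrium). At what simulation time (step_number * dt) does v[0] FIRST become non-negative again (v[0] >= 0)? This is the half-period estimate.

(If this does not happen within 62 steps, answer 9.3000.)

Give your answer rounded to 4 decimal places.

Step 0: x=[3.4000] v=[0.0000]
Step 1: x=[3.3258] v=[-0.4950]
Step 2: x=[3.1883] v=[-0.9165]
Step 3: x=[3.0080] v=[-1.2019]
Step 4: x=[2.8117] v=[-1.3088]
Step 5: x=[2.6285] v=[-1.2214]
Step 6: x=[2.4856] v=[-0.9526]
Step 7: x=[2.4042] v=[-0.5424]
Step 8: x=[2.3965] v=[-0.0516]
Step 9: x=[2.4635] v=[0.4469]
First v>=0 after going negative at step 9, time=1.3500

Answer: 1.3500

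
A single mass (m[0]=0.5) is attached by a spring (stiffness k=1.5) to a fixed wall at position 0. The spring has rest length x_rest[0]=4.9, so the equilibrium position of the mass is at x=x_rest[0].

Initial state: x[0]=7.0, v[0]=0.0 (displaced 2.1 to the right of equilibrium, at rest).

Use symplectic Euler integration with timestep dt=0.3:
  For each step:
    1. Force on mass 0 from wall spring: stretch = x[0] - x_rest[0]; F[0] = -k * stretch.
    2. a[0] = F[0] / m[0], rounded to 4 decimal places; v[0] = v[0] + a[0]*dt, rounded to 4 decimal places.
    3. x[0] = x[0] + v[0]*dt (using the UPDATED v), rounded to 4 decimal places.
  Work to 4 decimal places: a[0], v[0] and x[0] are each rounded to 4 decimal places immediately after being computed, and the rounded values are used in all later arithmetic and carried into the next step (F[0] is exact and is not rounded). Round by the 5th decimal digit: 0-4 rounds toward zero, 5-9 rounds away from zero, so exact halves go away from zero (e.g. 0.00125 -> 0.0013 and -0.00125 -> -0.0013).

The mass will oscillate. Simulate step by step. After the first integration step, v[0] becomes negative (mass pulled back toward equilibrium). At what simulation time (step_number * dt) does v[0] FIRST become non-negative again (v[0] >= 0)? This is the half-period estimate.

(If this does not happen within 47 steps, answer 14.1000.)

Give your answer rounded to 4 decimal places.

Step 0: x=[7.0000] v=[0.0000]
Step 1: x=[6.4330] v=[-1.8900]
Step 2: x=[5.4521] v=[-3.2697]
Step 3: x=[4.3221] v=[-3.7666]
Step 4: x=[3.3482] v=[-3.2465]
Step 5: x=[2.7932] v=[-1.8499]
Step 6: x=[2.8071] v=[0.0462]
First v>=0 after going negative at step 6, time=1.8000

Answer: 1.8000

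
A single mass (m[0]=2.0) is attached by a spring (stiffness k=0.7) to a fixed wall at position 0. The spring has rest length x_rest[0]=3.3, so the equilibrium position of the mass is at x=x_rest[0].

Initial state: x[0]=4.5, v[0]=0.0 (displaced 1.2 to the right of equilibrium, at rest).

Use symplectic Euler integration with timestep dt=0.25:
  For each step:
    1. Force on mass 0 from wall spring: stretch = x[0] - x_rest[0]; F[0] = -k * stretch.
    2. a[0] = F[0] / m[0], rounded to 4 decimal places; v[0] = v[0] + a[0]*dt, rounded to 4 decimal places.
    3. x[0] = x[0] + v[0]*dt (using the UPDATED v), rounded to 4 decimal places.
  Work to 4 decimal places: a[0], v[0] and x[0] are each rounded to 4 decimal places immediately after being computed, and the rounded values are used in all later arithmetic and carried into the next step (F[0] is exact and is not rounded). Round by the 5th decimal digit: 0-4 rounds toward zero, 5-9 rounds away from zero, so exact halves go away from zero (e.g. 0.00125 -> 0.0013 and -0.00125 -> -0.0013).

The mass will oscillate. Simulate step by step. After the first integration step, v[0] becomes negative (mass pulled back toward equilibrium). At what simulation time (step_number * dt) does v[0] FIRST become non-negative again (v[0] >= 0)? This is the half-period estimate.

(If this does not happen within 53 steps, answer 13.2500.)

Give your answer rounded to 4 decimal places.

Answer: 5.5000

Derivation:
Step 0: x=[4.5000] v=[0.0000]
Step 1: x=[4.4738] v=[-0.1050]
Step 2: x=[4.4219] v=[-0.2077]
Step 3: x=[4.3454] v=[-0.3059]
Step 4: x=[4.2461] v=[-0.3974]
Step 5: x=[4.1261] v=[-0.4802]
Step 6: x=[3.9880] v=[-0.5525]
Step 7: x=[3.8348] v=[-0.6127]
Step 8: x=[3.6699] v=[-0.6595]
Step 9: x=[3.4969] v=[-0.6919]
Step 10: x=[3.3196] v=[-0.7091]
Step 11: x=[3.1419] v=[-0.7108]
Step 12: x=[2.9677] v=[-0.6970]
Step 13: x=[2.8007] v=[-0.6679]
Step 14: x=[2.6447] v=[-0.6242]
Step 15: x=[2.5030] v=[-0.5669]
Step 16: x=[2.3787] v=[-0.4972]
Step 17: x=[2.2746] v=[-0.4166]
Step 18: x=[2.1929] v=[-0.3269]
Step 19: x=[2.1354] v=[-0.2300]
Step 20: x=[2.1034] v=[-0.1281]
Step 21: x=[2.0976] v=[-0.0234]
Step 22: x=[2.1181] v=[0.0818]
First v>=0 after going negative at step 22, time=5.5000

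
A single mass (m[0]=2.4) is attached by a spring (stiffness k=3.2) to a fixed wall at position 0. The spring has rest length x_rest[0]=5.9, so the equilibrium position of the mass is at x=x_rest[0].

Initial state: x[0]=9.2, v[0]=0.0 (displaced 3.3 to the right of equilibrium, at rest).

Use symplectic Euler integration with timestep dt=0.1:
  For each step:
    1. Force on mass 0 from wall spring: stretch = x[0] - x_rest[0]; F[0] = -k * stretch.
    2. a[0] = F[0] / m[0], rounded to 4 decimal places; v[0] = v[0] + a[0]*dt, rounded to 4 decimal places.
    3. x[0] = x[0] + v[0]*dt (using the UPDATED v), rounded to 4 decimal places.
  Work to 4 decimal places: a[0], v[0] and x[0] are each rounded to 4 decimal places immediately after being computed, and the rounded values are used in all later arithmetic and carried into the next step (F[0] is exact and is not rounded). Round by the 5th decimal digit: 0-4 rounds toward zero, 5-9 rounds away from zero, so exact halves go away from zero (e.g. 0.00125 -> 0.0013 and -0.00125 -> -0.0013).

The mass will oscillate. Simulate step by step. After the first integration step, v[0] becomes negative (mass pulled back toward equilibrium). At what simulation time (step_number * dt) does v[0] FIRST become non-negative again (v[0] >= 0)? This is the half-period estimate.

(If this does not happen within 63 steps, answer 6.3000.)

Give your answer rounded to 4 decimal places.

Step 0: x=[9.2000] v=[0.0000]
Step 1: x=[9.1560] v=[-0.4400]
Step 2: x=[9.0686] v=[-0.8741]
Step 3: x=[8.9389] v=[-1.2966]
Step 4: x=[8.7687] v=[-1.7018]
Step 5: x=[8.5603] v=[-2.0843]
Step 6: x=[8.3164] v=[-2.4390]
Step 7: x=[8.0403] v=[-2.7612]
Step 8: x=[7.7356] v=[-3.0466]
Step 9: x=[7.4065] v=[-3.2914]
Step 10: x=[7.0573] v=[-3.4923]
Step 11: x=[6.6926] v=[-3.6466]
Step 12: x=[6.3174] v=[-3.7523]
Step 13: x=[5.9366] v=[-3.8080]
Step 14: x=[5.5553] v=[-3.8129]
Step 15: x=[5.1786] v=[-3.7669]
Step 16: x=[4.8115] v=[-3.6707]
Step 17: x=[4.4589] v=[-3.5256]
Step 18: x=[4.1256] v=[-3.3335]
Step 19: x=[3.8159] v=[-3.0969]
Step 20: x=[3.5340] v=[-2.8190]
Step 21: x=[3.2837] v=[-2.5035]
Step 22: x=[3.0682] v=[-2.1547]
Step 23: x=[2.8905] v=[-1.7771]
Step 24: x=[2.7529] v=[-1.3758]
Step 25: x=[2.6573] v=[-0.9562]
Step 26: x=[2.6049] v=[-0.5238]
Step 27: x=[2.5965] v=[-0.0845]
Step 28: x=[2.6321] v=[0.3560]
First v>=0 after going negative at step 28, time=2.8000

Answer: 2.8000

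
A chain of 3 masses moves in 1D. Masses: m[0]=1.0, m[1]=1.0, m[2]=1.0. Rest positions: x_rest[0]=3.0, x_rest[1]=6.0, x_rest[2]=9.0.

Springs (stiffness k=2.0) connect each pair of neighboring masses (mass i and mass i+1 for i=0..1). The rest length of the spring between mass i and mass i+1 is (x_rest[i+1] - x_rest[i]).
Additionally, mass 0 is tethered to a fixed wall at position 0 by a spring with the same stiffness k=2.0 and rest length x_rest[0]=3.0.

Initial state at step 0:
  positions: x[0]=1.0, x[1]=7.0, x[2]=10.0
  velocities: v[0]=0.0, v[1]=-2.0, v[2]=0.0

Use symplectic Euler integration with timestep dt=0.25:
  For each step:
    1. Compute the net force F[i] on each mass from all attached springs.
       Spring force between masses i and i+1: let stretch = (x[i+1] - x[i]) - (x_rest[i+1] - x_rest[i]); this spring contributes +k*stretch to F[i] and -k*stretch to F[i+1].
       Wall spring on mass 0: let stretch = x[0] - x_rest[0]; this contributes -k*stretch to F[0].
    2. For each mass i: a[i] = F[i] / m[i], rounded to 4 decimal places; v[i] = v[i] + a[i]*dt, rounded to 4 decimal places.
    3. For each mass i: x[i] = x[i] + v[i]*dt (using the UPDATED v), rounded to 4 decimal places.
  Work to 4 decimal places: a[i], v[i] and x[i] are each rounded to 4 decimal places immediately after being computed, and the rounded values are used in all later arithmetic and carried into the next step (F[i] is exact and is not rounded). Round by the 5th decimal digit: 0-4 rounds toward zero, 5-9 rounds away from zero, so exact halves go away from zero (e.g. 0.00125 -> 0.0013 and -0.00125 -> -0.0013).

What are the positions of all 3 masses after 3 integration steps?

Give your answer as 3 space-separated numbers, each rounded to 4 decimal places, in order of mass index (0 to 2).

Step 0: x=[1.0000 7.0000 10.0000] v=[0.0000 -2.0000 0.0000]
Step 1: x=[1.6250 6.1250 10.0000] v=[2.5000 -3.5000 0.0000]
Step 2: x=[2.6094 5.1719 9.8906] v=[3.9375 -3.8125 -0.4375]
Step 3: x=[3.5879 4.4883 9.5664] v=[3.9141 -2.7344 -1.2969]

Answer: 3.5879 4.4883 9.5664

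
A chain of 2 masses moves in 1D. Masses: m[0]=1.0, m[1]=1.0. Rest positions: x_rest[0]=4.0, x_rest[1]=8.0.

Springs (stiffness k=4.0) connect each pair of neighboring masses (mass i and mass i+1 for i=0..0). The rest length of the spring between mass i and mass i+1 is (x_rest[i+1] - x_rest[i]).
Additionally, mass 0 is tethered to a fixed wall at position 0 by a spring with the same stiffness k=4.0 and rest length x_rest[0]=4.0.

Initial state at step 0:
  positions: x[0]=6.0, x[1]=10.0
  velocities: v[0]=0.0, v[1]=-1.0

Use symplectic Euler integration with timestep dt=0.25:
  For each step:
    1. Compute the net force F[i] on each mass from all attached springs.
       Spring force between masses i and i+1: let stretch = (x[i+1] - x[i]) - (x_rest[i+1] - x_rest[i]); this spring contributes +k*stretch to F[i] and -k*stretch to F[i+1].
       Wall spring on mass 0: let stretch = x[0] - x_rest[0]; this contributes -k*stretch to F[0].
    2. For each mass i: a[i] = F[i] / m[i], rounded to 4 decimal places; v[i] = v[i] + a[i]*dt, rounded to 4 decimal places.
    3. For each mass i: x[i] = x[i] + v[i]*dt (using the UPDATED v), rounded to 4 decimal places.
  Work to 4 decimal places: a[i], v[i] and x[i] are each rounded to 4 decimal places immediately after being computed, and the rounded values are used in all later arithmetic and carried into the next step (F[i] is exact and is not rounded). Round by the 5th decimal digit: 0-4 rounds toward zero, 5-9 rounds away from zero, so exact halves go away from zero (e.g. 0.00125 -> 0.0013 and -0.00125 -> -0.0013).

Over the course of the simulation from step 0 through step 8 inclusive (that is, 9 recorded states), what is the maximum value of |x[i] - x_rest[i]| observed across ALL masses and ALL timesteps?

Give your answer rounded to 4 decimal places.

Step 0: x=[6.0000 10.0000] v=[0.0000 -1.0000]
Step 1: x=[5.5000 9.7500] v=[-2.0000 -1.0000]
Step 2: x=[4.6875 9.4375] v=[-3.2500 -1.2500]
Step 3: x=[3.8906 8.9375] v=[-3.1875 -2.0000]
Step 4: x=[3.3828 8.1758] v=[-2.0312 -3.0469]
Step 5: x=[3.2276 7.2158] v=[-0.6210 -3.8399]
Step 6: x=[3.2625 6.2588] v=[0.1396 -3.8281]
Step 7: x=[3.2309 5.5527] v=[-0.1266 -2.8244]
Step 8: x=[2.9720 5.2662] v=[-1.0357 -1.1462]
Max displacement = 2.7338

Answer: 2.7338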